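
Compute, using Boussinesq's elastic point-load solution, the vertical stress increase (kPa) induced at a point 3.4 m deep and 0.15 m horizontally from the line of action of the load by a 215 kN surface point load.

Δσ_z ≈ 8.84 kPa

Boussinesq vertical stress below a point load on an elastic half-space:
Δσ_z = 3P/(2πz²) · [1 + (r/z)²]^(−5/2)
r/z = 0.15/3.4 = 0.044118; [1+(r/z)²]^(−5/2) = 0.99515.
Δσ_z = 3×215/(2π×3.4²) × 0.99515 = 8.8802 × 0.99515 = 8.837 kPa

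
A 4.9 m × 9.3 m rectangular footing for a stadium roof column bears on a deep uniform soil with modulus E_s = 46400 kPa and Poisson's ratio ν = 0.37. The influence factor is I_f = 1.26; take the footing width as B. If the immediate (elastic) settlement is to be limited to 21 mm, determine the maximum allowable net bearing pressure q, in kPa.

q ≈ 183 kPa

S_e = q·B·(1−ν²)/E_s · I_f  ⇒  q = S_e·E_s / (B·(1−ν²)·I_f).
q = 0.021 × 46400 / (4.9 × 0.8631 × 1.26) = 182.9 kPa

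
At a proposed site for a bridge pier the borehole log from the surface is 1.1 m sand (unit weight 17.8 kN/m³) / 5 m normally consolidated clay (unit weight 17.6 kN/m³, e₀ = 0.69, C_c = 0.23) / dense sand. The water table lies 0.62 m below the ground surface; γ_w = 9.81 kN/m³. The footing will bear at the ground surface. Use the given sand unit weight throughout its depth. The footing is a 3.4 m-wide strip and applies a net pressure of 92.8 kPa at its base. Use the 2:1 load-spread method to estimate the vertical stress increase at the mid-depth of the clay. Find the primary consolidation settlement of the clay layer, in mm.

S_c ≈ 248 mm

Mid-depth of clay below the ground surface: z = 1.1 + 5/2 = 3.6 m.
Total vertical stress at mid-clay: σ_v = 17.8×1.1 + 17.6×2.5 = 63.58 kPa.
Pore pressure: u = 9.81×(3.6 − 0.62) = 29.234 kPa.
Initial effective stress: σ'_0 = σ_v − u = 63.58 − 29.234 = 34.346 kPa.
Stress increase at mid-clay by the 2:1 spreading method:
Δσ = qB/(B+z) = 92.8×3.4/(3.4+3.6) = 45.074 kPa
Final effective stress: σ'_f = σ'_0 + Δσ = 34.346 + 45.074 = 79.42 kPa.
Normally consolidated clay, so the full stress increment lies on the virgin compression line:
S_c = C_c·H/(1+e₀)·log₁₀(σ'_f/σ'_0) = 0.23×5/(1+0.69)×log₁₀(79.42/34.346)
    = 0.68047 × 0.36405 = 0.2477 m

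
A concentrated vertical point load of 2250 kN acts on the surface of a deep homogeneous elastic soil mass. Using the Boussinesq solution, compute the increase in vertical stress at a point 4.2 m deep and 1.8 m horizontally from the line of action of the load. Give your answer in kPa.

Boussinesq vertical stress below a point load on an elastic half-space:
Δσ_z = 3P/(2πz²) · [1 + (r/z)²]^(−5/2)
r/z = 1.8/4.2 = 0.42857; [1+(r/z)²]^(−5/2) = 0.65602.
Δσ_z = 3×2250/(2π×4.2²) × 0.65602 = 60.901 × 0.65602 = 39.95 kPa

Δσ_z ≈ 40 kPa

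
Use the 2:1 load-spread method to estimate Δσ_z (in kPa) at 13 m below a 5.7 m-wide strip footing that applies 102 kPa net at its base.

By the 2:1 method the load spreads at 1 horizontal : 2 vertical, so at depth z the loaded area has grown by z in each plan dimension:
Δσ = qB/(B+z) = 102×5.7/(5.7+13) = 31.091 kPa

Δσ_z ≈ 31.1 kPa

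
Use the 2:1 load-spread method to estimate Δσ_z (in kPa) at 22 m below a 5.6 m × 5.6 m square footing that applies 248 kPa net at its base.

By the 2:1 method the load spreads at 1 horizontal : 2 vertical, so at depth z the loaded area has grown by z in each plan dimension:
Δσ = qBL/((B+z)(L+z)) = 248×5.6×5.6/((5.6+22)(5.6+22)) = 10.21 kPa

Δσ_z ≈ 10.2 kPa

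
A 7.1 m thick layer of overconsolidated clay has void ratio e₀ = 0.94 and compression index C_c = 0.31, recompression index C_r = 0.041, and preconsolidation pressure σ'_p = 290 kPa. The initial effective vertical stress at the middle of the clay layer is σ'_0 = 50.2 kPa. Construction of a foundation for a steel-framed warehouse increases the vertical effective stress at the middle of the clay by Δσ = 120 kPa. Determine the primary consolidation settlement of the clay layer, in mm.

Final effective stress: σ'_f = 50.2 + 120 = 170.2 kPa.
σ'_f = 170.2 ≤ σ'_p = 290 kPa, so the clay remains overconsolidated and only the recompression index applies:
S_c = C_r·H/(1+e₀)·log₁₀(σ'_f/σ'_0) = 0.041×7.1/1.94×log₁₀(170.2/50.2)
    = 0.15005 × 0.53026 = 0.07957 m

S_c ≈ 79.6 mm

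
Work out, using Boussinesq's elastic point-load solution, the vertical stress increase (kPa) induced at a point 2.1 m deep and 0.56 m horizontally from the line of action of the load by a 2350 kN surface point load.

Boussinesq vertical stress below a point load on an elastic half-space:
Δσ_z = 3P/(2πz²) · [1 + (r/z)²]^(−5/2)
r/z = 0.56/2.1 = 0.26667; [1+(r/z)²]^(−5/2) = 0.8422.
Δσ_z = 3×2350/(2π×2.1²) × 0.8422 = 254.43 × 0.8422 = 214.3 kPa

Δσ_z ≈ 214 kPa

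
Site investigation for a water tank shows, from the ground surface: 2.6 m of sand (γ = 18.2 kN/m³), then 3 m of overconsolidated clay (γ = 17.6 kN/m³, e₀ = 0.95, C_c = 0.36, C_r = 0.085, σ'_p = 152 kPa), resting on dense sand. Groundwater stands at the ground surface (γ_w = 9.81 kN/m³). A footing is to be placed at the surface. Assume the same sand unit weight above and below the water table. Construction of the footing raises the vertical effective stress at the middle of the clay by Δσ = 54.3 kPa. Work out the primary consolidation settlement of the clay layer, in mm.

S_c ≈ 54.7 mm

Mid-depth of clay below the ground surface: z = 2.6 + 3/2 = 4.1 m.
Total vertical stress at mid-clay: σ_v = 18.2×2.6 + 17.6×1.5 = 73.72 kPa.
Pore pressure: u = 9.81×(4.1 − 0) = 40.221 kPa.
Initial effective stress: σ'_0 = σ_v − u = 73.72 − 40.221 = 33.499 kPa.
Final effective stress: σ'_f = 33.499 + 54.3 = 87.799 kPa.
σ'_f = 87.799 ≤ σ'_p = 152 kPa, so the clay remains overconsolidated and only the recompression index applies:
S_c = C_r·H/(1+e₀)·log₁₀(σ'_f/σ'_0) = 0.085×3/1.95×log₁₀(87.799/33.499)
    = 0.13077 × 0.41846 = 0.05472 m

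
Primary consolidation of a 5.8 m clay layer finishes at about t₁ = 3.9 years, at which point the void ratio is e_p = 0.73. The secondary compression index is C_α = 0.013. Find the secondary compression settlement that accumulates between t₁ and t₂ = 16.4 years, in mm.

Secondary compression: S_s = C_α·H/(1+e_p)·log₁₀(t₂/t₁)
S_s = 0.013×5.8/(1+0.73)×log₁₀(16.4/3.9)
    = 0.04358 × 0.6238 = 0.02719 m

S_s ≈ 27.2 mm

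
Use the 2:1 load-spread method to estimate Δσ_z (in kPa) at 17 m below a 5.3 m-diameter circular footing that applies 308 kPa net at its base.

By the 2:1 method the load spreads at 1 horizontal : 2 vertical, so at depth z the loaded area has grown by z in each plan dimension:
Δσ ≈ qD²/(D+z)² = 308×5.3²/(5.3+17)² = 17.398 kPa

Δσ_z ≈ 17.4 kPa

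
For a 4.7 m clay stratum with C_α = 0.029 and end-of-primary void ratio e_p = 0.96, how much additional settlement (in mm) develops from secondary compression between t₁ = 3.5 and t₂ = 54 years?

Secondary compression: S_s = C_α·H/(1+e_p)·log₁₀(t₂/t₁)
S_s = 0.029×4.7/(1+0.96)×log₁₀(54/3.5)
    = 0.06954 × 1.188 = 0.08264 m

S_s ≈ 82.6 mm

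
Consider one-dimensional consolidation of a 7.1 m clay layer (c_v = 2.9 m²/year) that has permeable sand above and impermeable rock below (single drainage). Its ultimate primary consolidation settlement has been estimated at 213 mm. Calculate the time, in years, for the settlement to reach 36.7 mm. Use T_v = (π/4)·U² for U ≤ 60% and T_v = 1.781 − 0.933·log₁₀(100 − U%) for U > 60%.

t ≈ 0.405 years

Drainage path length: H_d = H = 7.1 m (single drainage).
U = S(t)/S_ult = 36.7/213 = 0.1723.
U ≤ 60%: T_v = (π/4)·U² = (π/4)×0.1723² = 0.023316.
t = T_v·H_d²/c_v = 0.023316×7.1²/2.9 = 0.4053 years.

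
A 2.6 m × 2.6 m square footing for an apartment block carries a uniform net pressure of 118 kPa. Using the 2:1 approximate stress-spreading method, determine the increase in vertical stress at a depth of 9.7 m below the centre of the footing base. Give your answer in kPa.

Δσ_z ≈ 5.27 kPa

By the 2:1 method the load spreads at 1 horizontal : 2 vertical, so at depth z the loaded area has grown by z in each plan dimension:
Δσ = qBL/((B+z)(L+z)) = 118×2.6×2.6/((2.6+9.7)(2.6+9.7)) = 5.2725 kPa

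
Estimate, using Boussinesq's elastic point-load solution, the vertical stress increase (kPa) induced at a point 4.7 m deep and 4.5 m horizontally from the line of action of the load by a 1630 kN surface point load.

Δσ_z ≈ 6.93 kPa

Boussinesq vertical stress below a point load on an elastic half-space:
Δσ_z = 3P/(2πz²) · [1 + (r/z)²]^(−5/2)
r/z = 4.5/4.7 = 0.95745; [1+(r/z)²]^(−5/2) = 0.19661.
Δσ_z = 3×1630/(2π×4.7²) × 0.19661 = 35.232 × 0.19661 = 6.927 kPa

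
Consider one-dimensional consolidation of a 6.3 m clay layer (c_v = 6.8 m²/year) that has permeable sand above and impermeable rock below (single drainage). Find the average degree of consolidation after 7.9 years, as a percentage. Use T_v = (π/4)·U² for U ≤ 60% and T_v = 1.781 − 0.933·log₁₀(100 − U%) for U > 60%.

U ≈ 97.1 %

Drainage path length: H_d = H = 6.3 m (single drainage).
T_v = c_v·t/H_d² = 6.8×7.9/6.3² = 1.3535.
T_v = 1.3535 corresponds to the U > 60% branch:
U = 1 − 10^((1.781 − T_v)/0.933)/100 = 0.9713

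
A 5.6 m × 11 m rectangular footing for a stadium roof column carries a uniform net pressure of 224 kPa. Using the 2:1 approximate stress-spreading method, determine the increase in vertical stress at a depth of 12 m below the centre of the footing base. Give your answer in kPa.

By the 2:1 method the load spreads at 1 horizontal : 2 vertical, so at depth z the loaded area has grown by z in each plan dimension:
Δσ = qBL/((B+z)(L+z)) = 224×5.6×11/((5.6+12)(11+12)) = 34.087 kPa

Δσ_z ≈ 34.1 kPa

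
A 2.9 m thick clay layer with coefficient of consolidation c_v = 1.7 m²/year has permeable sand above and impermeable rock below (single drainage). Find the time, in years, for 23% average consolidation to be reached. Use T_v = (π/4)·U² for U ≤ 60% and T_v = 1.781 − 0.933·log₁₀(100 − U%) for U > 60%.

Drainage path length: H_d = H = 2.9 m (single drainage).
U ≤ 60%: T_v = (π/4)·U² = (π/4)×0.23² = 0.041548.
t = T_v·H_d²/c_v = 0.041548×2.9²/1.7 = 0.2055 years.

t ≈ 0.206 years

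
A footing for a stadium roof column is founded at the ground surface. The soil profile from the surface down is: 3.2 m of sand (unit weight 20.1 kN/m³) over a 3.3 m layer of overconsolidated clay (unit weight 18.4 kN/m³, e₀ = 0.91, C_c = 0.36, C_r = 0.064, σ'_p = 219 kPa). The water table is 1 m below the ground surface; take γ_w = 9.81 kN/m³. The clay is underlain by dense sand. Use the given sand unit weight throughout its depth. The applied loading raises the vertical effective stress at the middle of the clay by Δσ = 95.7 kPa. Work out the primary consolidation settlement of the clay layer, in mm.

Mid-depth of clay below the ground surface: z = 3.2 + 3.3/2 = 4.85 m.
Total vertical stress at mid-clay: σ_v = 20.1×3.2 + 18.4×1.65 = 94.68 kPa.
Pore pressure: u = 9.81×(4.85 − 1) = 37.769 kPa.
Initial effective stress: σ'_0 = σ_v − u = 94.68 − 37.769 = 56.911 kPa.
Final effective stress: σ'_f = 56.911 + 95.7 = 152.61 kPa.
σ'_f = 152.61 ≤ σ'_p = 219 kPa, so the clay remains overconsolidated and only the recompression index applies:
S_c = C_r·H/(1+e₀)·log₁₀(σ'_f/σ'_0) = 0.064×3.3/1.91×log₁₀(152.61/56.911)
    = 0.11057 × 0.42839 = 0.04737 m

S_c ≈ 47.4 mm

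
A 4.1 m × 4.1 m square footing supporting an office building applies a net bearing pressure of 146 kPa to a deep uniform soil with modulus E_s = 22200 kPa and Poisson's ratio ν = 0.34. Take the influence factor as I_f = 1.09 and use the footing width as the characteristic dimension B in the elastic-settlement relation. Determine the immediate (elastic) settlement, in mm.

S_e ≈ 26 mm

Immediate (elastic) settlement: S_e = q·B·(1−ν²)/E_s · I_f.
S_e = 146 × 4.1 × (1 − 0.34²) / 22200 × 1.09
    = 146 × 4.1 × 0.8844 / 22200 × 1.09
    = 0.02599 m = 25.99 mm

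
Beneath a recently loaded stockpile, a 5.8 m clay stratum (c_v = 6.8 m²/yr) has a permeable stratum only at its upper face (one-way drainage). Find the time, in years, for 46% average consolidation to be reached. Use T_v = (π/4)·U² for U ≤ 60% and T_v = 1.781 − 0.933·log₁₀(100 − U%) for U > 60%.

t ≈ 0.822 years

Drainage path length: H_d = H = 5.8 m (single drainage).
U ≤ 60%: T_v = (π/4)·U² = (π/4)×0.46² = 0.16619.
t = T_v·H_d²/c_v = 0.16619×5.8²/6.8 = 0.8222 years.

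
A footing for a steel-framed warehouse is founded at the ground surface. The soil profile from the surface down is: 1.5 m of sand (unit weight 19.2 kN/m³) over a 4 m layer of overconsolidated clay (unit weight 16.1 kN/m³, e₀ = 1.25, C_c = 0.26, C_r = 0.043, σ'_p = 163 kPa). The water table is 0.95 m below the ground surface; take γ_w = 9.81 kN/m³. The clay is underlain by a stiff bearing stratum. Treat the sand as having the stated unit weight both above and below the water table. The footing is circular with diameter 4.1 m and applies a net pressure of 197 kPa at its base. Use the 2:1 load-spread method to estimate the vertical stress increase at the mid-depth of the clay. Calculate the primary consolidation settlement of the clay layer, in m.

Mid-depth of clay below the ground surface: z = 1.5 + 4/2 = 3.5 m.
Total vertical stress at mid-clay: σ_v = 19.2×1.5 + 16.1×2 = 61 kPa.
Pore pressure: u = 9.81×(3.5 − 0.95) = 25.015 kPa.
Initial effective stress: σ'_0 = σ_v − u = 61 − 25.015 = 35.985 kPa.
Stress increase at mid-clay by the 2:1 spreading method:
Δσ ≈ qD²/(D+z)² = 197×4.1²/(4.1+3.5)² = 57.333 kPa
Final effective stress: σ'_f = 35.985 + 57.333 = 93.318 kPa.
σ'_f = 93.318 ≤ σ'_p = 163 kPa, so the clay remains overconsolidated and only the recompression index applies:
S_c = C_r·H/(1+e₀)·log₁₀(σ'_f/σ'_0) = 0.043×4/2.25×log₁₀(93.318/35.985)
    = 0.076445 × 0.41384 = 0.03164 m

S_c ≈ 0.0316 m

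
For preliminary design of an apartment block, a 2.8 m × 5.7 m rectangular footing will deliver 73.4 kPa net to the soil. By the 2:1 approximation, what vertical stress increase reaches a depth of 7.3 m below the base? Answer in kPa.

By the 2:1 method the load spreads at 1 horizontal : 2 vertical, so at depth z the loaded area has grown by z in each plan dimension:
Δσ = qBL/((B+z)(L+z)) = 73.4×2.8×5.7/((2.8+7.3)(5.7+7.3)) = 8.922 kPa

Δσ_z ≈ 8.92 kPa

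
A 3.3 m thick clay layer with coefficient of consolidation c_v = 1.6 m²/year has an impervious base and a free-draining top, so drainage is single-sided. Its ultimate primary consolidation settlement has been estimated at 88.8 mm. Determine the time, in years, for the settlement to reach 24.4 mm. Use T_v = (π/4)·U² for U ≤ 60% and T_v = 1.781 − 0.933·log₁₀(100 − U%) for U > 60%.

t ≈ 0.404 years

Drainage path length: H_d = H = 3.3 m (single drainage).
U = S(t)/S_ult = 24.4/88.8 = 0.2748.
U ≤ 60%: T_v = (π/4)·U² = (π/4)×0.27477² = 0.059298.
t = T_v·H_d²/c_v = 0.059298×3.3²/1.6 = 0.4036 years.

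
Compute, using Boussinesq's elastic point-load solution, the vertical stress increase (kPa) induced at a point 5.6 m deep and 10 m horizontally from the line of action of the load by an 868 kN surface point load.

Boussinesq vertical stress below a point load on an elastic half-space:
Δσ_z = 3P/(2πz²) · [1 + (r/z)²]^(−5/2)
r/z = 10/5.6 = 1.7857; [1+(r/z)²]^(−5/2) = 0.027847.
Δσ_z = 3×868/(2π×5.6²) × 0.027847 = 13.216 × 0.027847 = 0.368 kPa

Δσ_z ≈ 0.368 kPa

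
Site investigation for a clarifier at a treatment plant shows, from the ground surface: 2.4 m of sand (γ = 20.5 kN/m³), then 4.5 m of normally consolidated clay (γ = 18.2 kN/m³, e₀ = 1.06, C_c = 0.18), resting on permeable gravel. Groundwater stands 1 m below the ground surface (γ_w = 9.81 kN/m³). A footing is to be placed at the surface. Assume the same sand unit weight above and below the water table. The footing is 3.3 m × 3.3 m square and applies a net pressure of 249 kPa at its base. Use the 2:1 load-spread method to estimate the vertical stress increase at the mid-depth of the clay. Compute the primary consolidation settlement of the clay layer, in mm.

Mid-depth of clay below the ground surface: z = 2.4 + 4.5/2 = 4.65 m.
Total vertical stress at mid-clay: σ_v = 20.5×2.4 + 18.2×2.25 = 90.15 kPa.
Pore pressure: u = 9.81×(4.65 − 1) = 35.806 kPa.
Initial effective stress: σ'_0 = σ_v − u = 90.15 − 35.806 = 54.344 kPa.
Stress increase at mid-clay by the 2:1 spreading method:
Δσ = qBL/((B+z)(L+z)) = 249×3.3×3.3/((3.3+4.65)(3.3+4.65)) = 42.904 kPa
Final effective stress: σ'_f = σ'_0 + Δσ = 54.344 + 42.904 = 97.248 kPa.
Normally consolidated clay, so the full stress increment lies on the virgin compression line:
S_c = C_c·H/(1+e₀)·log₁₀(σ'_f/σ'_0) = 0.18×4.5/(1+1.06)×log₁₀(97.248/54.344)
    = 0.3932 × 0.25273 = 0.09937 m

S_c ≈ 99.4 mm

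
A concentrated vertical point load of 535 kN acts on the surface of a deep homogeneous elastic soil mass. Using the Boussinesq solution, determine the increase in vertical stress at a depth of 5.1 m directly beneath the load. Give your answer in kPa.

Boussinesq vertical stress below a point load on an elastic half-space:
Δσ_z = 3P/(2πz²) · [1 + (r/z)²]^(−5/2)
r/z = 0/5.1 = 0; [1+(r/z)²]^(−5/2) = 1.
Δσ_z = 3×535/(2π×5.1²) × 1 = 9.821 × 1 = 9.821 kPa

Δσ_z ≈ 9.82 kPa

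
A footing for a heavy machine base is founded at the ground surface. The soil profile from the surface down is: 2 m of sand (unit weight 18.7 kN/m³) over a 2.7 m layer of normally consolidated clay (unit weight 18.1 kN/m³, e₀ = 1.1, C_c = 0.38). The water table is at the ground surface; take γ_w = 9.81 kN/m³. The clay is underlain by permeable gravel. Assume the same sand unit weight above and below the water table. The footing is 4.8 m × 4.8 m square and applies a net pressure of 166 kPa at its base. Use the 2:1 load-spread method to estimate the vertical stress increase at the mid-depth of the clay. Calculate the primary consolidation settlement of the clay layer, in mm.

S_c ≈ 232 mm

Mid-depth of clay below the ground surface: z = 2 + 2.7/2 = 3.35 m.
Total vertical stress at mid-clay: σ_v = 18.7×2 + 18.1×1.35 = 61.835 kPa.
Pore pressure: u = 9.81×(3.35 − 0) = 32.864 kPa.
Initial effective stress: σ'_0 = σ_v − u = 61.835 − 32.864 = 28.971 kPa.
Stress increase at mid-clay by the 2:1 spreading method:
Δσ = qBL/((B+z)(L+z)) = 166×4.8×4.8/((4.8+3.35)(4.8+3.35)) = 57.58 kPa
Final effective stress: σ'_f = σ'_0 + Δσ = 28.971 + 57.58 = 86.551 kPa.
Normally consolidated clay, so the full stress increment lies on the virgin compression line:
S_c = C_c·H/(1+e₀)·log₁₀(σ'_f/σ'_0) = 0.38×2.7/(1+1.1)×log₁₀(86.551/28.971)
    = 0.48857 × 0.47531 = 0.2322 m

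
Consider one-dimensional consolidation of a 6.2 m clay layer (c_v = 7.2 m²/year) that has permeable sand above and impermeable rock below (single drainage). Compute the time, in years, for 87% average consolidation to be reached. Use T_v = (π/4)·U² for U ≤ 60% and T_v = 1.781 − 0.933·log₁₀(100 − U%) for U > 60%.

t ≈ 3.96 years

Drainage path length: H_d = H = 6.2 m (single drainage).
U > 60%: T_v = 1.781 − 0.933·log₁₀(100 − 87) = 0.74169.
t = T_v·H_d²/c_v = 0.74169×6.2²/7.2 = 3.96 years.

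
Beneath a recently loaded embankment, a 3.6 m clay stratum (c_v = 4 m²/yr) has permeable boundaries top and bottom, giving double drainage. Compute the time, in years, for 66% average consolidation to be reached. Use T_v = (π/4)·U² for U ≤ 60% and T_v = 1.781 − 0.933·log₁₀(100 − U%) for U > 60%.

Drainage path length: H_d = H/2 = 1.8 m (double drainage).
U > 60%: T_v = 1.781 − 0.933·log₁₀(100 − 66) = 0.35213.
t = T_v·H_d²/c_v = 0.35213×1.8²/4 = 0.2852 years.

t ≈ 0.285 years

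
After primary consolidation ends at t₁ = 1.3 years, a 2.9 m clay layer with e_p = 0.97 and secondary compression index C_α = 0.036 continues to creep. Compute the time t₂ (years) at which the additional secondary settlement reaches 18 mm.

S_s = C_α·H/(1+e_p)·log₁₀(t₂/t₁) ⇒ log₁₀(t₂/t₁) = S_s·(1+e_p)/(C_α·H).
log₁₀(t₂/t₁) = 0.018 × (1+0.97) / (0.036×2.9) = 0.3397
t₂ = t₁ × 10^0.3397 = 1.3 × 2.186 = 2.842 years

t₂ ≈ 2.84 years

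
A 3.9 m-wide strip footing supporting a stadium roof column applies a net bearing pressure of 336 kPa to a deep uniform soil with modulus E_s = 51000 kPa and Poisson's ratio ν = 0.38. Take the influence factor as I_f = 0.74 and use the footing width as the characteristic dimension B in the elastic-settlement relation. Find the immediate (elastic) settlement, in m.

Immediate (elastic) settlement: S_e = q·B·(1−ν²)/E_s · I_f.
S_e = 336 × 3.9 × (1 − 0.38²) / 51000 × 0.74
    = 336 × 3.9 × 0.8556 / 51000 × 0.74
    = 0.01627 m

S_e ≈ 0.0163 m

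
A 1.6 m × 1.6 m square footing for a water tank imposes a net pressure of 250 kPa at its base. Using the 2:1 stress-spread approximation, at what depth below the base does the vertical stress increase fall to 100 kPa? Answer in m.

z ≈ 0.93 m

2:1 spreading — at depth z the loaded area has grown by z in each plan dimension:
qB²/(B+z)² = Δσ_z ⇒ z = B(√(q/Δσ_z) − 1) = 1.6×(√(250/100) − 1) = 0.9298 m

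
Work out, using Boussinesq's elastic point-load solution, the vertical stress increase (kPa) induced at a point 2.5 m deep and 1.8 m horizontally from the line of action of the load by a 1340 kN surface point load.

Boussinesq vertical stress below a point load on an elastic half-space:
Δσ_z = 3P/(2πz²) · [1 + (r/z)²]^(−5/2)
r/z = 1.8/2.5 = 0.72; [1+(r/z)²]^(−5/2) = 0.35199.
Δσ_z = 3×1340/(2π×2.5²) × 0.35199 = 102.37 × 0.35199 = 36.03 kPa

Δσ_z ≈ 36 kPa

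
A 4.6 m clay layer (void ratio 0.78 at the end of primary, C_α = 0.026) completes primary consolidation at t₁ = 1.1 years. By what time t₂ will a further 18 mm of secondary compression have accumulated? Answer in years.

t₂ ≈ 2.04 years

S_s = C_α·H/(1+e_p)·log₁₀(t₂/t₁) ⇒ log₁₀(t₂/t₁) = S_s·(1+e_p)/(C_α·H).
log₁₀(t₂/t₁) = 0.018 × (1+0.78) / (0.026×4.6) = 0.2679
t₂ = t₁ × 10^0.2679 = 1.1 × 1.853 = 2.038 years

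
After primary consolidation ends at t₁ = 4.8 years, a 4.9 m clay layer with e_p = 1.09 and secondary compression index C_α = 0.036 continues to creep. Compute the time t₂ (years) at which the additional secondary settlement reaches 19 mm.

t₂ ≈ 8.06 years

S_s = C_α·H/(1+e_p)·log₁₀(t₂/t₁) ⇒ log₁₀(t₂/t₁) = S_s·(1+e_p)/(C_α·H).
log₁₀(t₂/t₁) = 0.019 × (1+1.09) / (0.036×4.9) = 0.2251
t₂ = t₁ × 10^0.2251 = 4.8 × 1.679 = 8.06 years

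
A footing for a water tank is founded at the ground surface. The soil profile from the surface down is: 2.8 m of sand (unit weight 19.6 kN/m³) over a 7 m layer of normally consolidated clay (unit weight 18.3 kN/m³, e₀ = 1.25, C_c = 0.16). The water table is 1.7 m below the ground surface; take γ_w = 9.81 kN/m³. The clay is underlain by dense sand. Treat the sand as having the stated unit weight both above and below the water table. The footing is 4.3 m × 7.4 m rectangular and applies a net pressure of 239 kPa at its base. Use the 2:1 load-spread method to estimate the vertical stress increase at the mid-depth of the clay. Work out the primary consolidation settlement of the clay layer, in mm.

Mid-depth of clay below the ground surface: z = 2.8 + 7/2 = 6.3 m.
Total vertical stress at mid-clay: σ_v = 19.6×2.8 + 18.3×3.5 = 118.93 kPa.
Pore pressure: u = 9.81×(6.3 − 1.7) = 45.126 kPa.
Initial effective stress: σ'_0 = σ_v − u = 118.93 − 45.126 = 73.804 kPa.
Stress increase at mid-clay by the 2:1 spreading method:
Δσ = qBL/((B+z)(L+z)) = 239×4.3×7.4/((4.3+6.3)(7.4+6.3)) = 52.369 kPa
Final effective stress: σ'_f = σ'_0 + Δσ = 73.804 + 52.369 = 126.17 kPa.
Normally consolidated clay, so the full stress increment lies on the virgin compression line:
S_c = C_c·H/(1+e₀)·log₁₀(σ'_f/σ'_0) = 0.16×7/(1+1.25)×log₁₀(126.17/73.804)
    = 0.49778 × 0.23288 = 0.1159 m

S_c ≈ 116 mm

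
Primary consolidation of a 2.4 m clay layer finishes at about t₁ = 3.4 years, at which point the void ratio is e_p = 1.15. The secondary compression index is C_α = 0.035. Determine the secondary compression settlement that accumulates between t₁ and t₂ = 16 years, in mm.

S_s ≈ 26.3 mm

Secondary compression: S_s = C_α·H/(1+e_p)·log₁₀(t₂/t₁)
S_s = 0.035×2.4/(1+1.15)×log₁₀(16/3.4)
    = 0.03907 × 0.6726 = 0.02628 m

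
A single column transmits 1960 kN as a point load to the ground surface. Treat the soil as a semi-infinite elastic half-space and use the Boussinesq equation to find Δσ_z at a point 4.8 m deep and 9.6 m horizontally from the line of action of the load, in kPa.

Boussinesq vertical stress below a point load on an elastic half-space:
Δσ_z = 3P/(2πz²) · [1 + (r/z)²]^(−5/2)
r/z = 9.6/4.8 = 2; [1+(r/z)²]^(−5/2) = 0.017889.
Δσ_z = 3×1960/(2π×4.8²) × 0.017889 = 40.618 × 0.017889 = 0.7266 kPa

Δσ_z ≈ 0.727 kPa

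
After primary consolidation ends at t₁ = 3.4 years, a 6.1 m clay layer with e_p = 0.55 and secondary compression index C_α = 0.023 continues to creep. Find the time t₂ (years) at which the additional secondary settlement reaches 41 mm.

S_s = C_α·H/(1+e_p)·log₁₀(t₂/t₁) ⇒ log₁₀(t₂/t₁) = S_s·(1+e_p)/(C_α·H).
log₁₀(t₂/t₁) = 0.041 × (1+0.55) / (0.023×6.1) = 0.453
t₂ = t₁ × 10^0.453 = 3.4 × 2.838 = 9.648 years

t₂ ≈ 9.65 years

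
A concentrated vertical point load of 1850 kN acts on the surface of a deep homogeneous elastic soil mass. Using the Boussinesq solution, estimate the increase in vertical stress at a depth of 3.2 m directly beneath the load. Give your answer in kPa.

Δσ_z ≈ 86.3 kPa

Boussinesq vertical stress below a point load on an elastic half-space:
Δσ_z = 3P/(2πz²) · [1 + (r/z)²]^(−5/2)
r/z = 0/3.2 = 0; [1+(r/z)²]^(−5/2) = 1.
Δσ_z = 3×1850/(2π×3.2²) × 1 = 86.261 × 1 = 86.26 kPa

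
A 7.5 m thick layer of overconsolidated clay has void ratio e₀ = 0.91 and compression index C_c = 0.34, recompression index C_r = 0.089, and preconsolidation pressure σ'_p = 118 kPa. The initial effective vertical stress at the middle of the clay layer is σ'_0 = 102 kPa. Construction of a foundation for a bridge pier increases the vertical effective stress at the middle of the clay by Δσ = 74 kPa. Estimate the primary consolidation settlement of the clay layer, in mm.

S_c ≈ 254 mm

Final effective stress: σ'_f = 102 + 74 = 176 kPa.
σ'_f = 176 > σ'_p = 118 kPa, so the stress path crosses the preconsolidation pressure — recompression up to σ'_p, then virgin compression beyond:
S_c = H/(1+e₀)·[C_r·log₁₀(σ'_p/σ'_0) + C_c·log₁₀(σ'_f/σ'_p)]
    = 7.5/1.91 × [0.089×log₁₀(118/102) + 0.34×log₁₀(176/118)]
    = 3.9267 × [0.0056321 + 0.059034] = 0.2539 m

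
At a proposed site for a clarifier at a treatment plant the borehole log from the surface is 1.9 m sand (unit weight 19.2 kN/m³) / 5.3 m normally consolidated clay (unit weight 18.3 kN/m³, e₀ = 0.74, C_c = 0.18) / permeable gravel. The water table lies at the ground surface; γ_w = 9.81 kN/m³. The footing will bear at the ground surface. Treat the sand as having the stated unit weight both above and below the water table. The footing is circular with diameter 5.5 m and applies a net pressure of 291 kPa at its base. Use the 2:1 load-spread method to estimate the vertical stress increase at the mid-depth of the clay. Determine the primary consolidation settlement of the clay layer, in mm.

Mid-depth of clay below the ground surface: z = 1.9 + 5.3/2 = 4.55 m.
Total vertical stress at mid-clay: σ_v = 19.2×1.9 + 18.3×2.65 = 84.975 kPa.
Pore pressure: u = 9.81×(4.55 − 0) = 44.636 kPa.
Initial effective stress: σ'_0 = σ_v − u = 84.975 − 44.636 = 40.339 kPa.
Stress increase at mid-clay by the 2:1 spreading method:
Δσ ≈ qD²/(D+z)² = 291×5.5²/(5.5+4.55)² = 87.154 kPa
Final effective stress: σ'_f = σ'_0 + Δσ = 40.339 + 87.154 = 127.49 kPa.
Normally consolidated clay, so the full stress increment lies on the virgin compression line:
S_c = C_c·H/(1+e₀)·log₁₀(σ'_f/σ'_0) = 0.18×5.3/(1+0.74)×log₁₀(127.49/40.339)
    = 0.54828 × 0.49975 = 0.274 m

S_c ≈ 274 mm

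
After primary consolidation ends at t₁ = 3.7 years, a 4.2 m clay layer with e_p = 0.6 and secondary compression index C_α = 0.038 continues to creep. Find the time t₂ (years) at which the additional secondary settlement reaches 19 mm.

t₂ ≈ 5.74 years

S_s = C_α·H/(1+e_p)·log₁₀(t₂/t₁) ⇒ log₁₀(t₂/t₁) = S_s·(1+e_p)/(C_α·H).
log₁₀(t₂/t₁) = 0.019 × (1+0.6) / (0.038×4.2) = 0.1905
t₂ = t₁ × 10^0.1905 = 3.7 × 1.551 = 5.737 years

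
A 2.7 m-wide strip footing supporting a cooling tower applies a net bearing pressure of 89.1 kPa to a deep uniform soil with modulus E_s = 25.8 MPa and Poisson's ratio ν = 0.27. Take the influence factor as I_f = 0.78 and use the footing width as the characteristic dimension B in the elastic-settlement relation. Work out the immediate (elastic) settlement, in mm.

S_e ≈ 6.74 mm

Immediate (elastic) settlement: S_e = q·B·(1−ν²)/E_s · I_f.
E_s = 25.8 MPa = 25800 kPa.
S_e = 89.1 × 2.7 × (1 − 0.27²) / 25800 × 0.78
    = 89.1 × 2.7 × 0.9271 / 25800 × 0.78
    = 0.006743 m = 6.743 mm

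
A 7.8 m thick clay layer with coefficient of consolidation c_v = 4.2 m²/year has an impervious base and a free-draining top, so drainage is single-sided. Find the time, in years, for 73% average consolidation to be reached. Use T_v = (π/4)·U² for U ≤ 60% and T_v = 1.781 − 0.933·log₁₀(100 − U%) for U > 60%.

t ≈ 6.45 years

Drainage path length: H_d = H = 7.8 m (single drainage).
U > 60%: T_v = 1.781 − 0.933·log₁₀(100 − 73) = 0.44554.
t = T_v·H_d²/c_v = 0.44554×7.8²/4.2 = 6.454 years.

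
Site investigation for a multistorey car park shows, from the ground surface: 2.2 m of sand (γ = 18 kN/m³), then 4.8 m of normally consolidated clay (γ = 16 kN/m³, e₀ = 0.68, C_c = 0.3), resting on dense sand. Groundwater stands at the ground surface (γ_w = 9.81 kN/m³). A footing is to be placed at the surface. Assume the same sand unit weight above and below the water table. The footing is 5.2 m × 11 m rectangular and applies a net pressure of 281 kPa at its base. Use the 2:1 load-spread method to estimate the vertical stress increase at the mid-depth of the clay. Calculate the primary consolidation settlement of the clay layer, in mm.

S_c ≈ 534 mm

Mid-depth of clay below the ground surface: z = 2.2 + 4.8/2 = 4.6 m.
Total vertical stress at mid-clay: σ_v = 18×2.2 + 16×2.4 = 78 kPa.
Pore pressure: u = 9.81×(4.6 − 0) = 45.126 kPa.
Initial effective stress: σ'_0 = σ_v − u = 78 − 45.126 = 32.874 kPa.
Stress increase at mid-clay by the 2:1 spreading method:
Δσ = qBL/((B+z)(L+z)) = 281×5.2×11/((5.2+4.6)(11+4.6)) = 105.14 kPa
Final effective stress: σ'_f = σ'_0 + Δσ = 32.874 + 105.14 = 138.01 kPa.
Normally consolidated clay, so the full stress increment lies on the virgin compression line:
S_c = C_c·H/(1+e₀)·log₁₀(σ'_f/σ'_0) = 0.3×4.8/(1+0.68)×log₁₀(138.01/32.874)
    = 0.85714 × 0.62306 = 0.534 m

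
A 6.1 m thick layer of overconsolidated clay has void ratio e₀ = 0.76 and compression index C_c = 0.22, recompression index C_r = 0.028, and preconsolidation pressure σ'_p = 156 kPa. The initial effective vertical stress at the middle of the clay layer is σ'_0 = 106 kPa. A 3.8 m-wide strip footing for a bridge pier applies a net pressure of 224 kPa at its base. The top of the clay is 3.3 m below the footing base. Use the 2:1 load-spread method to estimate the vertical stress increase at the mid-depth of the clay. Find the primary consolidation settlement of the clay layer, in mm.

Mid-depth of clay below the footing base: z = 3.3 + 6.1/2 = 6.35 m.
Stress increase at mid-clay by the 2:1 spreading method:
Δσ = qB/(B+z) = 224×3.8/(3.8+6.35) = 83.862 kPa
Final effective stress: σ'_f = 106 + 83.862 = 189.86 kPa.
σ'_f = 189.86 > σ'_p = 156 kPa, so the stress path crosses the preconsolidation pressure — recompression up to σ'_p, then virgin compression beyond:
S_c = H/(1+e₀)·[C_r·log₁₀(σ'_p/σ'_0) + C_c·log₁₀(σ'_f/σ'_p)]
    = 6.1/1.76 × [0.028×log₁₀(156/106) + 0.22×log₁₀(189.86/156)]
    = 3.4659 × [0.0046989 + 0.018768] = 0.08133 m

S_c ≈ 81.3 mm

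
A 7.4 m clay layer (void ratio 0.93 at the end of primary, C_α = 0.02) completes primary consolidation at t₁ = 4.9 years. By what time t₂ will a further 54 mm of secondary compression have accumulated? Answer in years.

S_s = C_α·H/(1+e_p)·log₁₀(t₂/t₁) ⇒ log₁₀(t₂/t₁) = S_s·(1+e_p)/(C_α·H).
log₁₀(t₂/t₁) = 0.054 × (1+0.93) / (0.02×7.4) = 0.7042
t₂ = t₁ × 10^0.7042 = 4.9 × 5.06 = 24.8 years

t₂ ≈ 24.8 years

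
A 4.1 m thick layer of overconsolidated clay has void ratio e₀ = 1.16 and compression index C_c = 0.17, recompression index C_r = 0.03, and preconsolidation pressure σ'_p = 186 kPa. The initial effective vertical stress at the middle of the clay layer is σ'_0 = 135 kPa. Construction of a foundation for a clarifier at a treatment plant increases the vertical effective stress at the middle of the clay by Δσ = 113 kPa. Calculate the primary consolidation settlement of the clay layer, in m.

S_c ≈ 0.0482 m

Final effective stress: σ'_f = 135 + 113 = 248 kPa.
σ'_f = 248 > σ'_p = 186 kPa, so the stress path crosses the preconsolidation pressure — recompression up to σ'_p, then virgin compression beyond:
S_c = H/(1+e₀)·[C_r·log₁₀(σ'_p/σ'_0) + C_c·log₁₀(σ'_f/σ'_p)]
    = 4.1/2.16 × [0.03×log₁₀(186/135) + 0.17×log₁₀(248/186)]
    = 1.8981 × [0.0041754 + 0.02124] = 0.04824 m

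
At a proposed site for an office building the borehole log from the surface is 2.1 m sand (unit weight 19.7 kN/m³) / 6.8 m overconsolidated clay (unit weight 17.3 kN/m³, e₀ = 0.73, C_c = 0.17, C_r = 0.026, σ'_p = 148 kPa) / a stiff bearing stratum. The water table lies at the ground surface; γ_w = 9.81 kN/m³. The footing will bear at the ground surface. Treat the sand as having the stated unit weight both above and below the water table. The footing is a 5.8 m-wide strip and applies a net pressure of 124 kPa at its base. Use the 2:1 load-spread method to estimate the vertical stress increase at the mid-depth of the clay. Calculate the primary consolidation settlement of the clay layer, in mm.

S_c ≈ 38.4 mm

Mid-depth of clay below the ground surface: z = 2.1 + 6.8/2 = 5.5 m.
Total vertical stress at mid-clay: σ_v = 19.7×2.1 + 17.3×3.4 = 100.19 kPa.
Pore pressure: u = 9.81×(5.5 − 0) = 53.955 kPa.
Initial effective stress: σ'_0 = σ_v − u = 100.19 − 53.955 = 46.235 kPa.
Stress increase at mid-clay by the 2:1 spreading method:
Δσ = qB/(B+z) = 124×5.8/(5.8+5.5) = 63.646 kPa
Final effective stress: σ'_f = 46.235 + 63.646 = 109.88 kPa.
σ'_f = 109.88 ≤ σ'_p = 148 kPa, so the clay remains overconsolidated and only the recompression index applies:
S_c = C_r·H/(1+e₀)·log₁₀(σ'_f/σ'_0) = 0.026×6.8/1.73×log₁₀(109.88/46.235)
    = 0.1022 × 0.37595 = 0.03842 m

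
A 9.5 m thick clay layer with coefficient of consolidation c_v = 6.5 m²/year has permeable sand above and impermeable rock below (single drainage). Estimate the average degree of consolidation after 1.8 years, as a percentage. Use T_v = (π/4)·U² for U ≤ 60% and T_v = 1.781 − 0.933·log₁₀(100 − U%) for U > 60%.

U ≈ 40.6 %

Drainage path length: H_d = H = 9.5 m (single drainage).
T_v = c_v·t/H_d² = 6.5×1.8/9.5² = 0.12964.
T_v = 0.12964 corresponds to the U ≤ 60% branch:
U = √(4T_v/π) = 0.4063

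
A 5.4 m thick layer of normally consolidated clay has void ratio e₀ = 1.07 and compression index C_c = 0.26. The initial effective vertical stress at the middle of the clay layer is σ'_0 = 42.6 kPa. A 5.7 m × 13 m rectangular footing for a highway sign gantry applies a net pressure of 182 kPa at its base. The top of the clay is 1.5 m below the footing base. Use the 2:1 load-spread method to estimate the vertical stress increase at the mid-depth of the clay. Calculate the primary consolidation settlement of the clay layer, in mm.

Mid-depth of clay below the footing base: z = 1.5 + 5.4/2 = 4.2 m.
Stress increase at mid-clay by the 2:1 spreading method:
Δσ = qBL/((B+z)(L+z)) = 182×5.7×13/((5.7+4.2)(13+4.2)) = 79.2 kPa
Final effective stress: σ'_f = σ'_0 + Δσ = 42.6 + 79.2 = 121.8 kPa.
Normally consolidated clay, so the full stress increment lies on the virgin compression line:
S_c = C_c·H/(1+e₀)·log₁₀(σ'_f/σ'_0) = 0.26×5.4/(1+1.07)×log₁₀(121.8/42.6)
    = 0.67826 × 0.45624 = 0.3094 m

S_c ≈ 309 mm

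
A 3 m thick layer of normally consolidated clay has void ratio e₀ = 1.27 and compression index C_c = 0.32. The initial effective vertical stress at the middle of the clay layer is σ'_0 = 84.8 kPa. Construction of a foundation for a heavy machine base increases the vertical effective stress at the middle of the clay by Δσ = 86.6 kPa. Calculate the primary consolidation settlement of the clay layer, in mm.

Final effective stress: σ'_f = σ'_0 + Δσ = 84.8 + 86.6 = 171.4 kPa.
Normally consolidated clay, so the full stress increment lies on the virgin compression line:
S_c = C_c·H/(1+e₀)·log₁₀(σ'_f/σ'_0) = 0.32×3/(1+1.27)×log₁₀(171.4/84.8)
    = 0.42291 × 0.30561 = 0.1292 m

S_c ≈ 129 mm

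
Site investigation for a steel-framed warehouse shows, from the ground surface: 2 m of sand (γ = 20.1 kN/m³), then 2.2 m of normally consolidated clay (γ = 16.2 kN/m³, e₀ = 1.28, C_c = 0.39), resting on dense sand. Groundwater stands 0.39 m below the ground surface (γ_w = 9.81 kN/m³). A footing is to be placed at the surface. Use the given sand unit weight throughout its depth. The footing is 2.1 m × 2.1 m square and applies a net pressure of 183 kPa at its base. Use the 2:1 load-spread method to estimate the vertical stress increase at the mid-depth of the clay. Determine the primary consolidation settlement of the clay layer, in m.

S_c ≈ 0.109 m

Mid-depth of clay below the ground surface: z = 2 + 2.2/2 = 3.1 m.
Total vertical stress at mid-clay: σ_v = 20.1×2 + 16.2×1.1 = 58.02 kPa.
Pore pressure: u = 9.81×(3.1 − 0.39) = 26.585 kPa.
Initial effective stress: σ'_0 = σ_v − u = 58.02 − 26.585 = 31.435 kPa.
Stress increase at mid-clay by the 2:1 spreading method:
Δσ = qBL/((B+z)(L+z)) = 183×2.1×2.1/((2.1+3.1)(2.1+3.1)) = 29.846 kPa
Final effective stress: σ'_f = σ'_0 + Δσ = 31.435 + 29.846 = 61.281 kPa.
Normally consolidated clay, so the full stress increment lies on the virgin compression line:
S_c = C_c·H/(1+e₀)·log₁₀(σ'_f/σ'_0) = 0.39×2.2/(1+1.28)×log₁₀(61.281/31.435)
    = 0.37632 × 0.28991 = 0.1091 m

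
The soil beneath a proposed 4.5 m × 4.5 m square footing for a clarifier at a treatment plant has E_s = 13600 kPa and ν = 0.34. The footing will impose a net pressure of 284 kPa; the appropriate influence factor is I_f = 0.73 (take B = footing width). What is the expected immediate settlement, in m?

S_e ≈ 0.0607 m

Immediate (elastic) settlement: S_e = q·B·(1−ν²)/E_s · I_f.
S_e = 284 × 4.5 × (1 − 0.34²) / 13600 × 0.73
    = 284 × 4.5 × 0.8844 / 13600 × 0.73
    = 0.06067 m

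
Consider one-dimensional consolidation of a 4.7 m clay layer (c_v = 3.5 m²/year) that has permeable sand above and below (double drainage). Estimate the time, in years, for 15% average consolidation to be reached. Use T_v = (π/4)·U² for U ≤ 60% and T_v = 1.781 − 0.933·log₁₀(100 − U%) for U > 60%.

t ≈ 0.0279 years

Drainage path length: H_d = H/2 = 2.35 m (double drainage).
U ≤ 60%: T_v = (π/4)·U² = (π/4)×0.15² = 0.017671.
t = T_v·H_d²/c_v = 0.017671×2.35²/3.5 = 0.02788 years.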